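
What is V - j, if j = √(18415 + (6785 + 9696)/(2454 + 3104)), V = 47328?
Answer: 47328 - √568956069458/5558 ≈ 47192.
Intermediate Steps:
j = √568956069458/5558 (j = √(18415 + 16481/5558) = √(102367051/5558) = √568956069458/5558 ≈ 135.71)
V - j = 47328 - √568956069458/5558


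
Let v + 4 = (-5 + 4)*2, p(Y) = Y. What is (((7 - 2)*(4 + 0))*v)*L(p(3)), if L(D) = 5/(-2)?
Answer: 300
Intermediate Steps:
v = -6 (v = -4 + (-5 + 4)*2 = -4 - 1*2 = -4 - 2 = -6)
L(D) = -5/2 (L(D) = 5*(-½) = -5/2)
(((7 - 2)*(4 + 0))*v)*L(p(3)) = (((7 - 2)*(4 + 0))*(-6))*(-5/2) = ((5*4)*(-6))*(-5/2) = (20*(-6))*(-5/2) = -120*(-5/2) = 300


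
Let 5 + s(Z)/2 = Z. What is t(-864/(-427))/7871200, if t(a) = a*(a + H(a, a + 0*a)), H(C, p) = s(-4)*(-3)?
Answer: 645894/44848375775 ≈ 1.4402e-5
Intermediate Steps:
s(Z) = -10 + 2*Z
H(C, p) = 54 (H(C, p) = (-10 + 2*(-4))*(-3) = (-10 - 8)*(-3) = -18*(-3) = 54)
t(a) = a*(54 + a) (t(a) = a*(a + 54) = a*(54 + a))
t(-864/(-427))/7871200 = ((-864/(-427))*(54 - 864/(-427)))/7871200 = ((-864*(-1/427))*(54 - 864*(-1/427)))*(1/7871200) = (864*(54 + 864/427)/427)*(1/7871200) = ((864/427)*(23922/427))*(1/7871200) = (20668608/182329)*(1/7871200) = 645894/44848375775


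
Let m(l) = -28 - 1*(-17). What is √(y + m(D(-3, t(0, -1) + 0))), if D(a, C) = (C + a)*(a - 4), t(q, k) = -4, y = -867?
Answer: I*√878 ≈ 29.631*I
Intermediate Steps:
D(a, C) = (-4 + a)*(C + a) (D(a, C) = (C + a)*(-4 + a) = (-4 + a)*(C + a))
m(l) = -11 (m(l) = -28 + 17 = -11)
√(y + m(D(-3, t(0, -1) + 0))) = √(-867 - 11) = √(-878) = I*√878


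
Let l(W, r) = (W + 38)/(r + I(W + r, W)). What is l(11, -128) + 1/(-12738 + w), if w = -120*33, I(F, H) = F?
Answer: -16703/83490 ≈ -0.20006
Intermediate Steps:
w = -3960
l(W, r) = (38 + W)/(W + 2*r) (l(W, r) = (W + 38)/(r + (W + r)) = (38 + W)/(W + 2*r))
l(11, -128) + 1/(-12738 + w) = (38 + 11)/(11 + 2*(-128)) + 1/(-12738 - 3960) = 49/(11 - 256) + 1/(-16698) = 49/(-245) - 1/16698 = -1/245*49 - 1/16698 = -1/5 - 1/16698 = -16703/83490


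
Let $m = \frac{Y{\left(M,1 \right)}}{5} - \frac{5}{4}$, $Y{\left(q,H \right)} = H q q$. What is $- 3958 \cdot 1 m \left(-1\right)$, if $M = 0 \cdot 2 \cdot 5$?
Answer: $- \frac{9895}{2} \approx -4947.5$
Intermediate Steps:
$M = 0$ ($M = 0 \cdot 5 = 0$)
$Y{\left(q,H \right)} = H q^{2}$
$m = - \frac{5}{4}$ ($m = \frac{1 \cdot 0^{2}}{5} - \frac{5}{4} = 1 \cdot 0 \cdot \frac{1}{5} - \frac{5}{4} = 0 \cdot \frac{1}{5} - \frac{5}{4} = 0 - \frac{5}{4} = - \frac{5}{4} \approx -1.25$)
$- 3958 \cdot 1 m \left(-1\right) = - 3958 \cdot 1 \left(- \frac{5}{4}\right) \left(-1\right) = - 3958 \left(\left(- \frac{5}{4}\right) \left(-1\right)\right) = \left(-3958\right) \frac{5}{4} = - \frac{9895}{2}$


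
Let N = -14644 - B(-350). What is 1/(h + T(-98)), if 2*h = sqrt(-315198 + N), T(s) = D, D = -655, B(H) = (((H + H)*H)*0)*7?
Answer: -1310/1022971 - I*sqrt(329842)/1022971 ≈ -0.0012806 - 0.00056142*I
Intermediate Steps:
B(H) = 0 (B(H) = (((2*H)*H)*0)*7 = ((2*H**2)*0)*7 = 0*7 = 0)
N = -14644 (N = -14644 - 1*0 = -14644 + 0 = -14644)
T(s) = -655
h = I*sqrt(329842)/2 (h = sqrt(-315198 - 14644)/2 = sqrt(-329842)/2 = (I*sqrt(329842))/2 = I*sqrt(329842)/2 ≈ 287.16*I)
1/(h + T(-98)) = 1/(I*sqrt(329842)/2 - 655) = 1/(-655 + I*sqrt(329842)/2)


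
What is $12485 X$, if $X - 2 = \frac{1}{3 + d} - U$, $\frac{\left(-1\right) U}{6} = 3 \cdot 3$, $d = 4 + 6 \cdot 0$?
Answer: $\frac{4906605}{7} \approx 7.0094 \cdot 10^{5}$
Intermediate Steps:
$d = 4$ ($d = 4 + 0 = 4$)
$U = -54$ ($U = - 6 \cdot 3 \cdot 3 = \left(-6\right) 9 = -54$)
$X = \frac{393}{7}$ ($X = 2 + \left(\frac{1}{3 + 4} - -54\right) = 2 + \left(\frac{1}{7} + 54\right) = 2 + \frac{379}{7} = \frac{393}{7} \approx 56.143$)
$12485 X = 12485 \cdot \frac{393}{7} = \frac{4906605}{7}$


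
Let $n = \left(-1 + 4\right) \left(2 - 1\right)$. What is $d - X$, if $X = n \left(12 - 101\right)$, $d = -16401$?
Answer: $-16134$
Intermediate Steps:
$n = 3$ ($n = 3 \cdot 1 = 3$)
$X = -267$ ($X = 3 \left(12 - 101\right) = 3 \left(-89\right) = -267$)
$d - X = -16401 - -267 = -16401 + 267 = -16134$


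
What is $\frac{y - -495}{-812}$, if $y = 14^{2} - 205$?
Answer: $- \frac{243}{406} \approx -0.59852$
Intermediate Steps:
$y = -9$ ($y = 196 - 205 = -9$)
$\frac{y - -495}{-812} = \frac{-9 - -495}{-812} = \left(-9 + 495\right) \left(- \frac{1}{812}\right) = 486 \left(- \frac{1}{812}\right) = - \frac{243}{406}$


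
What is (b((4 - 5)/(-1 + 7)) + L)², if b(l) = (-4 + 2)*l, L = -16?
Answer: 2209/9 ≈ 245.44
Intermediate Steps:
b(l) = -2*l
(b((4 - 5)/(-1 + 7)) + L)² = (-2*(4 - 5)/(-1 + 7) - 16)² = (-(-2)/6 - 16)² = (-2*(-⅙) - 16)² = (⅓ - 16)² = (-47/3)² = 2209/9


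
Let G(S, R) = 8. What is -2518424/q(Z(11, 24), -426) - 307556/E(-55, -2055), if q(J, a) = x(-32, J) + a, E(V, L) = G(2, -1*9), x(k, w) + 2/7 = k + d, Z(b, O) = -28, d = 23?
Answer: -199022847/6094 ≈ -32659.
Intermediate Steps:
x(k, w) = 159/7 + k (x(k, w) = -2/7 + (k + 23) = -2/7 + (23 + k) = 159/7 + k)
E(V, L) = 8
q(J, a) = -65/7 + a (q(J, a) = (159/7 - 32) + a = -65/7 + a)
-2518424/q(Z(11, 24), -426) - 307556/E(-55, -2055) = -2518424/(-65/7 - 426) - 307556/8 = -2518424/(-3047/7) - 307556*⅛ = -2518424*(-7/3047) - 76889/2 = 17628968/3047 - 76889/2 = -199022847/6094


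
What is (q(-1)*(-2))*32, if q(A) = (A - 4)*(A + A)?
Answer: -640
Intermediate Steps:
q(A) = 2*A*(-4 + A) (q(A) = (-4 + A)*(2*A) = 2*A*(-4 + A))
(q(-1)*(-2))*32 = ((2*(-1)*(-4 - 1))*(-2))*32 = ((2*(-1)*(-5))*(-2))*32 = (10*(-2))*32 = -20*32 = -640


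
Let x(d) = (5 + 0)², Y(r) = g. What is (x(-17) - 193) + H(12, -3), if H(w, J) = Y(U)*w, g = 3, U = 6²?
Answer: -132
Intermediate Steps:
U = 36
Y(r) = 3
x(d) = 25 (x(d) = 5² = 25)
H(w, J) = 3*w
(x(-17) - 193) + H(12, -3) = (25 - 193) + 3*12 = -168 + 36 = -132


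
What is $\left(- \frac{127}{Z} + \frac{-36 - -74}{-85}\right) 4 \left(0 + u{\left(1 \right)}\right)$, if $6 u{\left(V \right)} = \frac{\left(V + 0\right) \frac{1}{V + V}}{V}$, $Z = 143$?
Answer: $- \frac{16229}{36465} \approx -0.44506$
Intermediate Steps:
$u{\left(V \right)} = \frac{1}{12 V}$ ($u{\left(V \right)} = \frac{\frac{V + 0}{V + V} \frac{1}{V}}{6} = \frac{\frac{V}{2 V} \frac{1}{V}}{6} = \frac{V \frac{1}{2 V} \frac{1}{V}}{6} = \frac{\frac{1}{2} \frac{1}{V}}{6} = \frac{1}{12 V}$)
$\left(- \frac{127}{Z} + \frac{-36 - -74}{-85}\right) 4 \left(0 + u{\left(1 \right)}\right) = \left(- \frac{127}{143} + \frac{-36 - -74}{-85}\right) 4 \left(0 + \frac{1}{12 \cdot 1}\right) = \left(\left(-127\right) \frac{1}{143} + \left(-36 + 74\right) \left(- \frac{1}{85}\right)\right) 4 \left(0 + \frac{1}{12} \cdot 1\right) = \left(- \frac{127}{143} + 38 \left(- \frac{1}{85}\right)\right) 4 \left(0 + \frac{1}{12}\right) = \left(- \frac{127}{143} - \frac{38}{85}\right) 4 \cdot \frac{1}{12} = \left(- \frac{16229}{12155}\right) \frac{1}{3} = - \frac{16229}{36465}$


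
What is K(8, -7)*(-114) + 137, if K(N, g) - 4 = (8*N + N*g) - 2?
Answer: -1003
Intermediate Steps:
K(N, g) = 2 + 8*N + N*g (K(N, g) = 4 + ((8*N + N*g) - 2) = 4 + (-2 + 8*N + N*g) = 2 + 8*N + N*g)
K(8, -7)*(-114) + 137 = (2 + 8*8 + 8*(-7))*(-114) + 137 = (2 + 64 - 56)*(-114) + 137 = 10*(-114) + 137 = -1140 + 137 = -1003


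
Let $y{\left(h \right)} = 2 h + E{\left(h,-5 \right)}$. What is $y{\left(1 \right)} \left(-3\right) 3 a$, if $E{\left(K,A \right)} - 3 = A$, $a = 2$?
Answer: $0$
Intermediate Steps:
$E{\left(K,A \right)} = 3 + A$
$y{\left(h \right)} = -2 + 2 h$ ($y{\left(h \right)} = 2 h + \left(3 - 5\right) = 2 h - 2 = -2 + 2 h$)
$y{\left(1 \right)} \left(-3\right) 3 a = \left(-2 + 2 \cdot 1\right) \left(-3\right) 3 \cdot 2 = \left(-2 + 2\right) \left(\left(-9\right) 2\right) = 0 \left(-18\right) = 0$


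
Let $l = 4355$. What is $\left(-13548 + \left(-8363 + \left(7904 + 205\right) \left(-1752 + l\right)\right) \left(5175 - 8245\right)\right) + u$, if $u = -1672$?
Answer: $-64775062700$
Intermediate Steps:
$\left(-13548 + \left(-8363 + \left(7904 + 205\right) \left(-1752 + l\right)\right) \left(5175 - 8245\right)\right) + u = \left(-13548 + \left(-8363 + \left(7904 + 205\right) \left(-1752 + 4355\right)\right) \left(5175 - 8245\right)\right) - 1672 = \left(-13548 + \left(-8363 + 8109 \cdot 2603\right) \left(-3070\right)\right) - 1672 = \left(-13548 + \left(-8363 + 21107727\right) \left(-3070\right)\right) - 1672 = \left(-13548 + 21099364 \left(-3070\right)\right) - 1672 = \left(-13548 - 64775047480\right) - 1672 = -64775061028 - 1672 = -64775062700$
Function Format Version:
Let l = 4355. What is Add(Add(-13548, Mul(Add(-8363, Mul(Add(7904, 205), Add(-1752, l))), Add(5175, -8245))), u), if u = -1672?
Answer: -64775062700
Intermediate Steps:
Add(Add(-13548, Mul(Add(-8363, Mul(Add(7904, 205), Add(-1752, l))), Add(5175, -8245))), u) = Add(Add(-13548, Mul(Add(-8363, Mul(Add(7904, 205), Add(-1752, 4355))), Add(5175, -8245))), -1672) = Add(Add(-13548, Mul(Add(-8363, Mul(8109, 2603)), -3070)), -1672) = Add(Add(-13548, Mul(Add(-8363, 21107727), -3070)), -1672) = Add(Add(-13548, Mul(21099364, -3070)), -1672) = Add(Add(-13548, -64775047480), -1672) = Add(-64775061028, -1672) = -64775062700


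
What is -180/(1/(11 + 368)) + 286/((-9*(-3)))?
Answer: -1841654/27 ≈ -68209.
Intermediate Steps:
-180/(1/(11 + 368)) + 286/((-9*(-3))) = -180/(1/379) + 286/27 = -180/1/379 + 286*(1/27) = -180*379 + 286/27 = -68220 + 286/27 = -1841654/27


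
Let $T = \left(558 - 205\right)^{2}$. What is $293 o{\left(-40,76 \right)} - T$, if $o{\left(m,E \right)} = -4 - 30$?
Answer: $-134571$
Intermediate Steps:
$o{\left(m,E \right)} = -34$ ($o{\left(m,E \right)} = -4 - 30 = -34$)
$T = 124609$ ($T = 353^{2} = 124609$)
$293 o{\left(-40,76 \right)} - T = 293 \left(-34\right) - 124609 = -9962 - 124609 = -134571$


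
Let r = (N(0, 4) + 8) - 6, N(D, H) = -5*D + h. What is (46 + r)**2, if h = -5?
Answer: 1849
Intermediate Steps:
N(D, H) = -5 - 5*D (N(D, H) = -5*D - 5 = -5 - 5*D)
r = -3 (r = ((-5 - 5*0) + 8) - 6 = ((-5 + 0) + 8) - 6 = (-5 + 8) - 6 = 3 - 6 = -3)
(46 + r)**2 = (46 - 3)**2 = 43**2 = 1849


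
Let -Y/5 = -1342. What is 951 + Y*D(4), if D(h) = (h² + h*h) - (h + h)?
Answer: 161991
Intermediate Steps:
Y = 6710 (Y = -5*(-1342) = 6710)
D(h) = -2*h + 2*h² (D(h) = (h² + h²) - 2*h = 2*h² - 2*h = -2*h + 2*h²)
951 + Y*D(4) = 951 + 6710*(2*4*(-1 + 4)) = 951 + 6710*(2*4*3) = 951 + 6710*24 = 951 + 161040 = 161991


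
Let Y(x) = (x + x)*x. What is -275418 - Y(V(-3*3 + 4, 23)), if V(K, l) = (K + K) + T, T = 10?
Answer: -275418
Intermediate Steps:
V(K, l) = 10 + 2*K (V(K, l) = (K + K) + 10 = 2*K + 10 = 10 + 2*K)
Y(x) = 2*x**2 (Y(x) = (2*x)*x = 2*x**2)
-275418 - Y(V(-3*3 + 4, 23)) = -275418 - 2*(10 + 2*(-3*3 + 4))**2 = -275418 - 2*(10 + 2*(-9 + 4))**2 = -275418 - 2*(10 + 2*(-5))**2 = -275418 - 2*(10 - 10)**2 = -275418 - 2*0**2 = -275418 - 2*0 = -275418 - 1*0 = -275418 + 0 = -275418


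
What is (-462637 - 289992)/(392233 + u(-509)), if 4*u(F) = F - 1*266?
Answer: -3010516/1568157 ≈ -1.9198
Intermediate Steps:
u(F) = -133/2 + F/4 (u(F) = (F - 1*266)/4 = (F - 266)/4 = (-266 + F)/4 = -133/2 + F/4)
(-462637 - 289992)/(392233 + u(-509)) = (-462637 - 289992)/(392233 + (-133/2 + (1/4)*(-509))) = -752629/(392233 + (-133/2 - 509/4)) = -752629/(392233 - 775/4) = -752629/1568157/4 = -752629*4/1568157 = -3010516/1568157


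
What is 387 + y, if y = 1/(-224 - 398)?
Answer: 240713/622 ≈ 387.00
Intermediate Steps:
y = -1/622 (y = 1/(-622) = -1/622 ≈ -0.0016077)
387 + y = 387 - 1/622 = 240713/622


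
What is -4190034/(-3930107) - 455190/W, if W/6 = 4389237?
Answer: 18092894696503/17250171058359 ≈ 1.0489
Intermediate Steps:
W = 26335422 (W = 6*4389237 = 26335422)
-4190034/(-3930107) - 455190/W = -4190034/(-3930107) - 455190/26335422 = -4190034*(-1/3930107) - 455190*1/26335422 = 4190034/3930107 - 75865/4389237 = 18092894696503/17250171058359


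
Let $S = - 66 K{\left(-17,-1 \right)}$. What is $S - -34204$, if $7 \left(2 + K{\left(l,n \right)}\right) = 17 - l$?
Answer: $\frac{238108}{7} \approx 34015.0$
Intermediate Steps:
$K{\left(l,n \right)} = \frac{3}{7} - \frac{l}{7}$ ($K{\left(l,n \right)} = -2 + \frac{17 - l}{7} = -2 - \left(- \frac{17}{7} + \frac{l}{7}\right) = \frac{3}{7} - \frac{l}{7}$)
$S = - \frac{1320}{7}$ ($S = - 66 \left(\frac{3}{7} - - \frac{17}{7}\right) = - 66 \left(\frac{3}{7} + \frac{17}{7}\right) = \left(-66\right) \frac{20}{7} = - \frac{1320}{7} \approx -188.57$)
$S - -34204 = - \frac{1320}{7} - -34204 = - \frac{1320}{7} + 34204 = \frac{238108}{7}$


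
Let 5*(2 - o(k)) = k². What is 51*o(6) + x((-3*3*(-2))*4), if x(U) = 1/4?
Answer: -5299/20 ≈ -264.95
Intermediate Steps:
x(U) = ¼
o(k) = 2 - k²/5
51*o(6) + x((-3*3*(-2))*4) = 51*(2 - ⅕*6²) + ¼ = 51*(2 - ⅕*36) + ¼ = 51*(2 - 36/5) + ¼ = 51*(-26/5) + ¼ = -1326/5 + ¼ = -5299/20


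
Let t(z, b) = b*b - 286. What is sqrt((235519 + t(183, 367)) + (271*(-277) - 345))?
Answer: sqrt(294510) ≈ 542.69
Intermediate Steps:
t(z, b) = -286 + b**2 (t(z, b) = b**2 - 286 = -286 + b**2)
sqrt((235519 + t(183, 367)) + (271*(-277) - 345)) = sqrt((235519 + (-286 + 367**2)) + (271*(-277) - 345)) = sqrt((235519 + (-286 + 134689)) + (-75067 - 345)) = sqrt((235519 + 134403) - 75412) = sqrt(369922 - 75412) = sqrt(294510)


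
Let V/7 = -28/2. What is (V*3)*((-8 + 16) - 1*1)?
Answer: -2058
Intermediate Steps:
V = -98 (V = 7*(-28/2) = 7*(-28*½) = 7*(-14) = -98)
(V*3)*((-8 + 16) - 1*1) = (-98*3)*((-8 + 16) - 1*1) = -294*(8 - 1) = -294*7 = -2058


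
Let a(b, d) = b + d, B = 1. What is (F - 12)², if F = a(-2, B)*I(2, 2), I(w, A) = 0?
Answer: 144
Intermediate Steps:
F = 0 (F = (-2 + 1)*0 = -1*0 = 0)
(F - 12)² = (0 - 12)² = (-12)² = 144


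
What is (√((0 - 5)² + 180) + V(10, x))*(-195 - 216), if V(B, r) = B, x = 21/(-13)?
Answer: -4110 - 411*√205 ≈ -9994.6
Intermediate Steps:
x = -21/13 (x = 21*(-1/13) = -21/13 ≈ -1.6154)
(√((0 - 5)² + 180) + V(10, x))*(-195 - 216) = (√((0 - 5)² + 180) + 10)*(-195 - 216) = (√((-5)² + 180) + 10)*(-411) = (√(25 + 180) + 10)*(-411) = (√205 + 10)*(-411) = (10 + √205)*(-411) = -4110 - 411*√205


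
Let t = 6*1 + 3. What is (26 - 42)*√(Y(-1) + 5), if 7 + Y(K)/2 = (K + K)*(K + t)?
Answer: -16*I*√41 ≈ -102.45*I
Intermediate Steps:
t = 9 (t = 6 + 3 = 9)
Y(K) = -14 + 4*K*(9 + K) (Y(K) = -14 + 2*((K + K)*(K + 9)) = -14 + 2*((2*K)*(9 + K)) = -14 + 2*(2*K*(9 + K)) = -14 + 4*K*(9 + K))
(26 - 42)*√(Y(-1) + 5) = (26 - 42)*√((-14 + 4*(-1)² + 36*(-1)) + 5) = -16*√((-14 + 4*1 - 36) + 5) = -16*√((-14 + 4 - 36) + 5) = -16*√(-46 + 5) = -16*I*√41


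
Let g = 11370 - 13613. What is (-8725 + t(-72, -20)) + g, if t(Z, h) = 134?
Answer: -10834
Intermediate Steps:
g = -2243
(-8725 + t(-72, -20)) + g = (-8725 + 134) - 2243 = -8591 - 2243 = -10834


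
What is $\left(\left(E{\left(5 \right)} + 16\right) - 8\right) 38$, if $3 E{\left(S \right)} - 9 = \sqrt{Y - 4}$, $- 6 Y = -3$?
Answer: $418 + \frac{19 i \sqrt{14}}{3} \approx 418.0 + 23.697 i$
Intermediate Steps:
$Y = \frac{1}{2}$ ($Y = \left(- \frac{1}{6}\right) \left(-3\right) = \frac{1}{2} \approx 0.5$)
$E{\left(S \right)} = 3 + \frac{i \sqrt{14}}{6}$ ($E{\left(S \right)} = 3 + \frac{\sqrt{\frac{1}{2} - 4}}{3} = 3 + \frac{\sqrt{- \frac{7}{2}}}{3} = 3 + \frac{\frac{1}{2} i \sqrt{14}}{3} = 3 + \frac{i \sqrt{14}}{6}$)
$\left(\left(E{\left(5 \right)} + 16\right) - 8\right) 38 = \left(\left(\left(3 + \frac{i \sqrt{14}}{6}\right) + 16\right) - 8\right) 38 = \left(\left(19 + \frac{i \sqrt{14}}{6}\right) - 8\right) 38 = \left(11 + \frac{i \sqrt{14}}{6}\right) 38 = 418 + \frac{19 i \sqrt{14}}{3}$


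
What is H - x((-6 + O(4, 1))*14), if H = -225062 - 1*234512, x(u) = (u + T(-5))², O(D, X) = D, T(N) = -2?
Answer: -460474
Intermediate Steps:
x(u) = (-2 + u)² (x(u) = (u - 2)² = (-2 + u)²)
H = -459574 (H = -225062 - 234512 = -459574)
H - x((-6 + O(4, 1))*14) = -459574 - (-2 + (-6 + 4)*14)² = -459574 - (-2 - 2*14)² = -459574 - (-2 - 28)² = -459574 - 1*(-30)² = -459574 - 1*900 = -459574 - 900 = -460474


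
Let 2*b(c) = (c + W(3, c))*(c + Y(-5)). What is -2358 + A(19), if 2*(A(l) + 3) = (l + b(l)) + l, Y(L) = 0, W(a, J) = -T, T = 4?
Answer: -9083/4 ≈ -2270.8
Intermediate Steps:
W(a, J) = -4 (W(a, J) = -1*4 = -4)
b(c) = c*(-4 + c)/2 (b(c) = ((c - 4)*(c + 0))/2 = ((-4 + c)*c)/2 = (c*(-4 + c))/2 = c*(-4 + c)/2)
A(l) = -3 + l + l*(-4 + l)/4 (A(l) = -3 + ((l + l*(-4 + l)/2) + l)/2 = -3 + (2*l + l*(-4 + l)/2)/2 = -3 + (l + l*(-4 + l)/4) = -3 + l + l*(-4 + l)/4)
-2358 + A(19) = -2358 + (-3 + (¼)*19²) = -2358 + (-3 + (¼)*361) = -2358 + (-3 + 361/4) = -2358 + 349/4 = -9083/4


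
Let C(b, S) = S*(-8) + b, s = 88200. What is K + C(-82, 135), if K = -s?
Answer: -89362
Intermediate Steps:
K = -88200 (K = -1*88200 = -88200)
C(b, S) = b - 8*S (C(b, S) = -8*S + b = b - 8*S)
K + C(-82, 135) = -88200 + (-82 - 8*135) = -88200 + (-82 - 1080) = -88200 - 1162 = -89362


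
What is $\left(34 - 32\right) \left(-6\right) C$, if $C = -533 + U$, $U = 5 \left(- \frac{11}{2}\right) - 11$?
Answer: $6858$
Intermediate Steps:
$U = - \frac{77}{2}$ ($U = 5 \left(\left(-11\right) \frac{1}{2}\right) - 11 = 5 \left(- \frac{11}{2}\right) - 11 = - \frac{55}{2} - 11 = - \frac{77}{2} \approx -38.5$)
$C = - \frac{1143}{2}$ ($C = -533 - \frac{77}{2} = - \frac{1143}{2} \approx -571.5$)
$\left(34 - 32\right) \left(-6\right) C = \left(34 - 32\right) \left(-6\right) \left(- \frac{1143}{2}\right) = 2 \left(-6\right) \left(- \frac{1143}{2}\right) = \left(-12\right) \left(- \frac{1143}{2}\right) = 6858$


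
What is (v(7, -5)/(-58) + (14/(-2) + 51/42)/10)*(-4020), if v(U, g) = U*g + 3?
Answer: 21909/203 ≈ 107.93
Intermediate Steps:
v(U, g) = 3 + U*g
(v(7, -5)/(-58) + (14/(-2) + 51/42)/10)*(-4020) = ((3 + 7*(-5))/(-58) + (14/(-2) + 51/42)/10)*(-4020) = ((3 - 35)*(-1/58) + (14*(-½) + 51*(1/42))*(⅒))*(-4020) = (-32*(-1/58) + (-7 + 17/14)*(⅒))*(-4020) = (16/29 - 81/14*⅒)*(-4020) = (16/29 - 81/140)*(-4020) = -109/4060*(-4020) = 21909/203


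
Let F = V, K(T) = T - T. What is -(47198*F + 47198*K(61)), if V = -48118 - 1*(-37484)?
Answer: 501903532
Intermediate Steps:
V = -10634 (V = -48118 + 37484 = -10634)
K(T) = 0
F = -10634
-(47198*F + 47198*K(61)) = -47198/(1/(0 - 10634)) = -47198/(1/(-10634)) = -47198/(-1/10634) = -47198*(-10634) = 501903532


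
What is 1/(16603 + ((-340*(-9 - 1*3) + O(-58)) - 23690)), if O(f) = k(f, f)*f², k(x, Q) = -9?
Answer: -1/33283 ≈ -3.0045e-5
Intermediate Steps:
O(f) = -9*f²
1/(16603 + ((-340*(-9 - 1*3) + O(-58)) - 23690)) = 1/(16603 + ((-340*(-9 - 1*3) - 9*(-58)²) - 23690)) = 1/(16603 + ((-340*(-9 - 3) - 9*3364) - 23690)) = 1/(16603 + ((-340*(-12) - 30276) - 23690)) = 1/(16603 + ((4080 - 30276) - 23690)) = 1/(16603 + (-26196 - 23690)) = 1/(16603 - 49886) = 1/(-33283) = -1/33283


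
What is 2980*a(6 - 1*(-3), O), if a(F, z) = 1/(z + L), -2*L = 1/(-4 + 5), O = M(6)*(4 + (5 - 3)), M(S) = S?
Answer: 5960/71 ≈ 83.944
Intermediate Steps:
O = 36 (O = 6*(4 + (5 - 3)) = 6*(4 + 2) = 6*6 = 36)
L = -1/2 (L = -1/(2*(-4 + 5)) = -1/2/1 = -1/2*1 = -1/2 ≈ -0.50000)
a(F, z) = 1/(-1/2 + z) (a(F, z) = 1/(z - 1/2) = 1/(-1/2 + z))
2980*a(6 - 1*(-3), O) = 2980*(2/(-1 + 2*36)) = 2980*(2/(-1 + 72)) = 2980*(2/71) = 5960/71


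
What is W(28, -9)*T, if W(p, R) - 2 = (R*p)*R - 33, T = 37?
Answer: 82769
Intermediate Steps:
W(p, R) = -31 + p*R² (W(p, R) = 2 + ((R*p)*R - 33) = 2 + (p*R² - 33) = 2 + (-33 + p*R²) = -31 + p*R²)
W(28, -9)*T = (-31 + 28*(-9)²)*37 = (-31 + 28*81)*37 = (-31 + 2268)*37 = 2237*37 = 82769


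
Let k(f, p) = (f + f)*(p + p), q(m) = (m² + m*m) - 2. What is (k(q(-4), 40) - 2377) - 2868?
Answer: -445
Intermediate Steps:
q(m) = -2 + 2*m² (q(m) = (m² + m²) - 2 = 2*m² - 2 = -2 + 2*m²)
k(f, p) = 4*f*p (k(f, p) = (2*f)*(2*p) = 4*f*p)
(k(q(-4), 40) - 2377) - 2868 = (4*(-2 + 2*(-4)²)*40 - 2377) - 2868 = (4*(-2 + 2*16)*40 - 2377) - 2868 = (4*(-2 + 32)*40 - 2377) - 2868 = (4*30*40 - 2377) - 2868 = (4800 - 2377) - 2868 = 2423 - 2868 = -445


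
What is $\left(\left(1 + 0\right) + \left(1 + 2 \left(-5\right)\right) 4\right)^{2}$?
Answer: $1225$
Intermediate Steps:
$\left(\left(1 + 0\right) + \left(1 + 2 \left(-5\right)\right) 4\right)^{2} = \left(1 + \left(1 - 10\right) 4\right)^{2} = \left(1 - 36\right)^{2} = \left(-35\right)^{2} = 1225$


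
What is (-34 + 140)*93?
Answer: 9858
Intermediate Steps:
(-34 + 140)*93 = 106*93 = 9858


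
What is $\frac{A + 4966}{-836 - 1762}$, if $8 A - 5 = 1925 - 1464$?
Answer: $- \frac{6699}{3464} \approx -1.9339$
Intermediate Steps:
$A = \frac{233}{4}$ ($A = \frac{5}{8} + \frac{1925 - 1464}{8} = \frac{5}{8} + \frac{1}{8} \cdot 461 = \frac{5}{8} + \frac{461}{8} = \frac{233}{4} \approx 58.25$)
$\frac{A + 4966}{-836 - 1762} = \frac{\frac{233}{4} + 4966}{-836 - 1762} = \frac{20097}{4 \left(-2598\right)} = \frac{20097}{4} \left(- \frac{1}{2598}\right) = - \frac{6699}{3464}$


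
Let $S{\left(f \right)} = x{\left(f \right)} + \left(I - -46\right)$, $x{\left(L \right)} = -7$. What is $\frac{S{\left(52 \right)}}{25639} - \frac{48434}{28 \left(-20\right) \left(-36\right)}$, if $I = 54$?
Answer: $- \frac{619962223}{258441120} \approx -2.3989$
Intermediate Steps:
$S{\left(f \right)} = 93$ ($S{\left(f \right)} = -7 + \left(54 - -46\right) = -7 + \left(54 + 46\right) = -7 + 100 = 93$)
$\frac{S{\left(52 \right)}}{25639} - \frac{48434}{28 \left(-20\right) \left(-36\right)} = \frac{93}{25639} - \frac{48434}{28 \left(-20\right) \left(-36\right)} = 93 \cdot \frac{1}{25639} - \frac{48434}{\left(-560\right) \left(-36\right)} = \frac{93}{25639} - \frac{48434}{20160} = \frac{93}{25639} - \frac{24217}{10080} = - \frac{619962223}{258441120}$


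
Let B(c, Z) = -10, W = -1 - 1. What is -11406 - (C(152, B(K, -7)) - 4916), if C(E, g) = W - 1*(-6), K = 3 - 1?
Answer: -6494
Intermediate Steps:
W = -2
K = 2
C(E, g) = 4 (C(E, g) = -2 - 1*(-6) = -2 + 6 = 4)
-11406 - (C(152, B(K, -7)) - 4916) = -11406 - (4 - 4916) = -11406 - 1*(-4912) = -11406 + 4912 = -6494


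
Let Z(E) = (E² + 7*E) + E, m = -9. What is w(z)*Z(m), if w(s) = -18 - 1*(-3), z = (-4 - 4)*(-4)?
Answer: -135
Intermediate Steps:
z = 32 (z = -8*(-4) = 32)
Z(E) = E² + 8*E
w(s) = -15 (w(s) = -18 + 3 = -15)
w(z)*Z(m) = -(-135)*(8 - 9) = -(-135)*(-1) = -15*9 = -135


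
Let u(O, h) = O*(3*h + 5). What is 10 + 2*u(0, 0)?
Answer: 10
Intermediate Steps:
u(O, h) = O*(5 + 3*h)
10 + 2*u(0, 0) = 10 + 2*(0*(5 + 3*0)) = 10 + 2*(0*(5 + 0)) = 10 + 2*(0*5) = 10 + 2*0 = 10 + 0 = 10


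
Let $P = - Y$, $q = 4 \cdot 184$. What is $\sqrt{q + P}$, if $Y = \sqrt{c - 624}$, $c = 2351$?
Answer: $\sqrt{736 - \sqrt{1727}} \approx 26.352$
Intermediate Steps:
$Y = \sqrt{1727}$ ($Y = \sqrt{2351 - 624} = \sqrt{1727} \approx 41.557$)
$q = 736$
$P = - \sqrt{1727} \approx -41.557$
$\sqrt{q + P} = \sqrt{736 - \sqrt{1727}}$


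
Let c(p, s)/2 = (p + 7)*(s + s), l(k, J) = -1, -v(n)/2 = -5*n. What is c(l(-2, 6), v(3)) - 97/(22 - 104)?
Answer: 59137/82 ≈ 721.18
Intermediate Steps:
v(n) = 10*n (v(n) = -(-10)*n = 10*n)
c(p, s) = 4*s*(7 + p) (c(p, s) = 2*((p + 7)*(s + s)) = 2*((7 + p)*(2*s)) = 2*(2*s*(7 + p)) = 4*s*(7 + p))
c(l(-2, 6), v(3)) - 97/(22 - 104) = 4*(10*3)*(7 - 1) - 97/(22 - 104) = 4*30*6 - 97/(-82) = 720 - 97*(-1/82) = 720 + 97/82 = 59137/82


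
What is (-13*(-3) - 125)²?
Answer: 7396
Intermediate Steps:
(-13*(-3) - 125)² = (39 - 125)² = (-86)² = 7396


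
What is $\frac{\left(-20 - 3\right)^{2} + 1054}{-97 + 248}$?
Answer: $\frac{1583}{151} \approx 10.483$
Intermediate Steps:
$\frac{\left(-20 - 3\right)^{2} + 1054}{-97 + 248} = \frac{\left(-23\right)^{2} + 1054}{151} = \left(529 + 1054\right) \frac{1}{151} = 1583 \cdot \frac{1}{151} = \frac{1583}{151}$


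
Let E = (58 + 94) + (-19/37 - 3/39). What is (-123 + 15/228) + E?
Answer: 1040945/36556 ≈ 28.475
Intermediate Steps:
E = 72828/481 (E = 152 + (-19*1/37 - 3*1/39) = 152 + (-19/37 - 1/13) = 152 - 284/481 = 72828/481 ≈ 151.41)
(-123 + 15/228) + E = (-123 + 15/228) + 72828/481 = (-123 + 15*(1/228)) + 72828/481 = (-123 + 5/76) + 72828/481 = -9343/76 + 72828/481 = 1040945/36556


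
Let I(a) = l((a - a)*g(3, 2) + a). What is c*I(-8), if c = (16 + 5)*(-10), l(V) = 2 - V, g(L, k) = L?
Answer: -2100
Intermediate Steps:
I(a) = 2 - a (I(a) = 2 - ((a - a)*3 + a) = 2 - (0*3 + a) = 2 - (0 + a) = 2 - a)
c = -210 (c = 21*(-10) = -210)
c*I(-8) = -210*(2 - 1*(-8)) = -210*(2 + 8) = -210*10 = -2100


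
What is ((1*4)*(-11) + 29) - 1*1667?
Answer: -1682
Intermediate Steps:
((1*4)*(-11) + 29) - 1*1667 = (4*(-11) + 29) - 1667 = (-44 + 29) - 1667 = -15 - 1667 = -1682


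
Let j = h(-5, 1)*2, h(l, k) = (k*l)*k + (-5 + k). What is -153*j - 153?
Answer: 2601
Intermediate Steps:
h(l, k) = -5 + k + l*k² (h(l, k) = l*k² + (-5 + k) = -5 + k + l*k²)
j = -18 (j = (-5 + 1 - 5*1²)*2 = (-5 + 1 - 5*1)*2 = (-5 + 1 - 5)*2 = -9*2 = -18)
-153*j - 153 = -153*(-18) - 153 = 2754 - 153 = 2601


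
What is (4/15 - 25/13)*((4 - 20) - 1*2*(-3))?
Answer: 646/39 ≈ 16.564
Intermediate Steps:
(4/15 - 25/13)*((4 - 20) - 1*2*(-3)) = (4*(1/15) - 25*1/13)*(-16 - 2*(-3)) = (4/15 - 25/13)*(-16 + 6) = -323/195*(-10) = 646/39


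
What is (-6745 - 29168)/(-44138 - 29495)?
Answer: 35913/73633 ≈ 0.48773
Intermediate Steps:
(-6745 - 29168)/(-44138 - 29495) = -35913/(-73633) = -35913*(-1/73633) = 35913/73633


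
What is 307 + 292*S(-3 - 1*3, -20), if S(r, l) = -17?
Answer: -4657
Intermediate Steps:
307 + 292*S(-3 - 1*3, -20) = 307 + 292*(-17) = 307 - 4964 = -4657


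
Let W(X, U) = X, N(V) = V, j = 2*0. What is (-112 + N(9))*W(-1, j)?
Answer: 103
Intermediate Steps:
j = 0
(-112 + N(9))*W(-1, j) = (-112 + 9)*(-1) = -103*(-1) = 103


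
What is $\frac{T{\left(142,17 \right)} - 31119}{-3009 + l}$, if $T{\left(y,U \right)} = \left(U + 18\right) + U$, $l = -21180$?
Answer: $\frac{31067}{24189} \approx 1.2843$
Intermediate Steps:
$T{\left(y,U \right)} = 18 + 2 U$ ($T{\left(y,U \right)} = \left(18 + U\right) + U = 18 + 2 U$)
$\frac{T{\left(142,17 \right)} - 31119}{-3009 + l} = \frac{\left(18 + 2 \cdot 17\right) - 31119}{-3009 - 21180} = \frac{\left(18 + 34\right) - 31119}{-24189} = \left(52 - 31119\right) \left(- \frac{1}{24189}\right) = \left(-31067\right) \left(- \frac{1}{24189}\right) = \frac{31067}{24189}$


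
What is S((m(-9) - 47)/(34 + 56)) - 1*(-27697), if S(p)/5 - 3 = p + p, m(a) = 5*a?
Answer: 249316/9 ≈ 27702.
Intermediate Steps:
S(p) = 15 + 10*p (S(p) = 15 + 5*(p + p) = 15 + 5*(2*p) = 15 + 10*p)
S((m(-9) - 47)/(34 + 56)) - 1*(-27697) = (15 + 10*((5*(-9) - 47)/(34 + 56))) - 1*(-27697) = (15 + 10*((-45 - 47)/90)) + 27697 = (15 + 10*(-92*1/90)) + 27697 = (15 + 10*(-46/45)) + 27697 = (15 - 92/9) + 27697 = 43/9 + 27697 = 249316/9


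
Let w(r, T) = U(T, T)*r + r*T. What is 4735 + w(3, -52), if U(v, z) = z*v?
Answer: 12691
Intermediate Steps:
U(v, z) = v*z
w(r, T) = T*r + r*T² (w(r, T) = (T*T)*r + r*T = T²*r + T*r = r*T² + T*r = T*r + r*T²)
4735 + w(3, -52) = 4735 - 52*3*(1 - 52) = 4735 - 52*3*(-51) = 4735 + 7956 = 12691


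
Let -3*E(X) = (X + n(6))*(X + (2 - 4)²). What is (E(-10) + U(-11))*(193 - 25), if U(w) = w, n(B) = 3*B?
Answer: 840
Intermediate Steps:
E(X) = -(4 + X)*(18 + X)/3 (E(X) = -(X + 3*6)*(X + (2 - 4)²)/3 = -(X + 18)*(X + (-2)²)/3 = -(18 + X)*(X + 4)/3 = -(18 + X)*(4 + X)/3 = -(4 + X)*(18 + X)/3)
(E(-10) + U(-11))*(193 - 25) = ((-24 - 22/3*(-10) - ⅓*(-10)²) - 11)*(193 - 25) = ((-24 + 220/3 - ⅓*100) - 11)*168 = ((-24 + 220/3 - 100/3) - 11)*168 = (16 - 11)*168 = 5*168 = 840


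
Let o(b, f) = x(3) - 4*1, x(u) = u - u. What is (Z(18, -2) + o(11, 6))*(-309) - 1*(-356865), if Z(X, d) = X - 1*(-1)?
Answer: 352230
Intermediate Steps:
Z(X, d) = 1 + X (Z(X, d) = X + 1 = 1 + X)
x(u) = 0
o(b, f) = -4 (o(b, f) = 0 - 4*1 = 0 - 4 = -4)
(Z(18, -2) + o(11, 6))*(-309) - 1*(-356865) = ((1 + 18) - 4)*(-309) - 1*(-356865) = (19 - 4)*(-309) + 356865 = 15*(-309) + 356865 = -4635 + 356865 = 352230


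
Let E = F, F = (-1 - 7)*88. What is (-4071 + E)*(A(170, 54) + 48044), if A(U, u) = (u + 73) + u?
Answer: -230274375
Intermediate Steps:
F = -704 (F = -8*88 = -704)
E = -704
A(U, u) = 73 + 2*u (A(U, u) = (73 + u) + u = 73 + 2*u)
(-4071 + E)*(A(170, 54) + 48044) = (-4071 - 704)*((73 + 2*54) + 48044) = -4775*((73 + 108) + 48044) = -4775*(181 + 48044) = -4775*48225 = -230274375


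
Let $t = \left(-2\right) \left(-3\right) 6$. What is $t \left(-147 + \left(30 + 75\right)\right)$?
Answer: $-1512$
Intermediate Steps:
$t = 36$ ($t = 6 \cdot 6 = 36$)
$t \left(-147 + \left(30 + 75\right)\right) = 36 \left(-147 + \left(30 + 75\right)\right) = 36 \left(-147 + 105\right) = 36 \left(-42\right) = -1512$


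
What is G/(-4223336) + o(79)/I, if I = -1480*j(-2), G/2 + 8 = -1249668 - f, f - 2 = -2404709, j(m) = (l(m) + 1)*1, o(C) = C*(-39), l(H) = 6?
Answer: -1365018013/5469220120 ≈ -0.24958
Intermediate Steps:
o(C) = -39*C
j(m) = 7 (j(m) = (6 + 1)*1 = 7*1 = 7)
f = -2404707 (f = 2 - 2404709 = -2404707)
G = 2310062 (G = -16 + 2*(-1249668 - 1*(-2404707)) = -16 + 2*(-1249668 + 2404707) = -16 + 2*1155039 = -16 + 2310078 = 2310062)
I = -10360 (I = -1480*7 = -10360)
G/(-4223336) + o(79)/I = 2310062/(-4223336) - 39*79/(-10360) = 2310062*(-1/4223336) - 3081*(-1/10360) = -1155031/2111668 + 3081/10360 = -1365018013/5469220120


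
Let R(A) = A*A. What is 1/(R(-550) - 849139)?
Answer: -1/546639 ≈ -1.8294e-6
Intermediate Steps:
R(A) = A**2
1/(R(-550) - 849139) = 1/((-550)**2 - 849139) = 1/(302500 - 849139) = 1/(-546639) = -1/546639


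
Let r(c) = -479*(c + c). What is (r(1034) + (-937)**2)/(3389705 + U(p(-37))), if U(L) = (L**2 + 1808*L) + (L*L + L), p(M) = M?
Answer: -112603/3325510 ≈ -0.033860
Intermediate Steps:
r(c) = -958*c
U(L) = 2*L**2 + 1809*L (U(L) = (L**2 + 1808*L) + (L**2 + L) = (L**2 + 1808*L) + (L + L**2) = 2*L**2 + 1809*L)
(r(1034) + (-937)**2)/(3389705 + U(p(-37))) = (-958*1034 + (-937)**2)/(3389705 - 37*(1809 + 2*(-37))) = (-990572 + 877969)/(3389705 - 37*(1809 - 74)) = -112603/(3389705 - 37*1735) = -112603/(3389705 - 64195) = -112603/3325510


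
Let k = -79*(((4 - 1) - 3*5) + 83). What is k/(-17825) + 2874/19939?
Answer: 163066901/355412675 ≈ 0.45881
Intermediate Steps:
k = -5609 (k = -79*((3 - 15) + 83) = -79*(-12 + 83) = -79*71 = -5609)
k/(-17825) + 2874/19939 = -5609/(-17825) + 2874/19939 = -5609*(-1/17825) + 2874*(1/19939) = 5609/17825 + 2874/19939 = 163066901/355412675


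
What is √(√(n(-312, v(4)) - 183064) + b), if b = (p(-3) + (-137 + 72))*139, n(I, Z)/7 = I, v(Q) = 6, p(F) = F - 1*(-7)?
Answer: √(-8479 + 4*I*√11578) ≈ 2.3363 + 92.111*I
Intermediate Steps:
p(F) = 7 + F (p(F) = F + 7 = 7 + F)
n(I, Z) = 7*I
b = -8479 (b = ((7 - 3) + (-137 + 72))*139 = (4 - 65)*139 = -61*139 = -8479)
√(√(n(-312, v(4)) - 183064) + b) = √(√(7*(-312) - 183064) - 8479) = √(√(-2184 - 183064) - 8479) = √(√(-185248) - 8479) = √(4*I*√11578 - 8479) = √(-8479 + 4*I*√11578)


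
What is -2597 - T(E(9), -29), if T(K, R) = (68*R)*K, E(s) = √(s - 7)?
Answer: -2597 + 1972*√2 ≈ 191.83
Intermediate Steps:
E(s) = √(-7 + s)
T(K, R) = 68*K*R
-2597 - T(E(9), -29) = -2597 - 68*√(-7 + 9)*(-29) = -2597 - 68*√2*(-29) = -2597 - (-1972)*√2 = -2597 + 1972*√2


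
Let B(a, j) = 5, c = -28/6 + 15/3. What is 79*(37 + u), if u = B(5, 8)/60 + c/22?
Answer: 386863/132 ≈ 2930.8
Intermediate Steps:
c = 1/3 (c = -28*1/6 + 15*(1/3) = -14/3 + 5 = 1/3 ≈ 0.33333)
u = 13/132 (u = 5/60 + (1/3)/22 = 5*(1/60) + (1/3)*(1/22) = 1/12 + 1/66 = 13/132 ≈ 0.098485)
79*(37 + u) = 79*(37 + 13/132) = 79*(4897/132) = 386863/132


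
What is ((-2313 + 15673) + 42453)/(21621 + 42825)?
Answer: 55813/64446 ≈ 0.86604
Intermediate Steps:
((-2313 + 15673) + 42453)/(21621 + 42825) = (13360 + 42453)/64446 = 55813*(1/64446) = 55813/64446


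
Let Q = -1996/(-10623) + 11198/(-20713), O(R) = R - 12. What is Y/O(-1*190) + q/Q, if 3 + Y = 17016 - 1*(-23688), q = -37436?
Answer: 75488887281951/712630346 ≈ 1.0593e+5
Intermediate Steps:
O(R) = -12 + R
Q = -7055746/20003109 (Q = -1996*(-1/10623) + 11198*(-1/20713) = 1996/10623 - 1018/1883 = -7055746/20003109 ≈ -0.35273)
Y = 40701 (Y = -3 + (17016 - 1*(-23688)) = -3 + (17016 + 23688) = -3 + 40704 = 40701)
Y/O(-1*190) + q/Q = 40701/(-12 - 1*190) - 37436/(-7055746/20003109) = 40701/(-12 - 190) - 37436*(-20003109/7055746) = 40701/(-202) + 374418194262/3527873 = 40701*(-1/202) + 374418194262/3527873 = -40701/202 + 374418194262/3527873 = 75488887281951/712630346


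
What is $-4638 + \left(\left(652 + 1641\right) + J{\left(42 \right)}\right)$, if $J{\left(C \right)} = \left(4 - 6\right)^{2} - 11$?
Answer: $-2352$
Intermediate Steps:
$J{\left(C \right)} = -7$ ($J{\left(C \right)} = \left(4 - 6\right)^{2} - 11 = \left(-2\right)^{2} - 11 = 4 - 11 = -7$)
$-4638 + \left(\left(652 + 1641\right) + J{\left(42 \right)}\right) = -4638 + \left(\left(652 + 1641\right) - 7\right) = -4638 + \left(2293 - 7\right) = -4638 + 2286 = -2352$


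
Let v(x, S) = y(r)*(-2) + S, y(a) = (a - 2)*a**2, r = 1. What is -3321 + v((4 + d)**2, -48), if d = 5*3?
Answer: -3367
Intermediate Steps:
d = 15
y(a) = a**2*(-2 + a) (y(a) = (-2 + a)*a**2 = a**2*(-2 + a))
v(x, S) = 2 + S (v(x, S) = (1**2*(-2 + 1))*(-2) + S = (1*(-1))*(-2) + S = -1*(-2) + S = 2 + S)
-3321 + v((4 + d)**2, -48) = -3321 + (2 - 48) = -3321 - 46 = -3367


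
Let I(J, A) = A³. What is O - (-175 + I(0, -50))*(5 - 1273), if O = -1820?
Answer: -158723720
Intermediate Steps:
O - (-175 + I(0, -50))*(5 - 1273) = -1820 - (-175 + (-50)³)*(5 - 1273) = -1820 - (-175 - 125000)*(-1268) = -1820 - (-125175)*(-1268) = -1820 - 1*158721900 = -1820 - 158721900 = -158723720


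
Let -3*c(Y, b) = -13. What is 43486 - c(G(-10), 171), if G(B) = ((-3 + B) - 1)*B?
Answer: 130445/3 ≈ 43482.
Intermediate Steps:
G(B) = B*(-4 + B) (G(B) = (-4 + B)*B = B*(-4 + B))
c(Y, b) = 13/3 (c(Y, b) = -⅓*(-13) = 13/3)
43486 - c(G(-10), 171) = 43486 - 1*13/3 = 43486 - 13/3 = 130445/3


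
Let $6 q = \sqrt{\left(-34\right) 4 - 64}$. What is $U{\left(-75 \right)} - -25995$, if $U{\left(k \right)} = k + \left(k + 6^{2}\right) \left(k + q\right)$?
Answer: $28845 - 65 i \sqrt{2} \approx 28845.0 - 91.924 i$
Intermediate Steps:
$q = \frac{5 i \sqrt{2}}{3}$ ($q = \frac{\sqrt{\left(-34\right) 4 - 64}}{6} = \frac{\sqrt{-136 - 64}}{6} = \frac{\sqrt{-200}}{6} = \frac{10 i \sqrt{2}}{6} = \frac{5 i \sqrt{2}}{3} \approx 2.357 i$)
$U{\left(k \right)} = k + \left(36 + k\right) \left(k + \frac{5 i \sqrt{2}}{3}\right)$ ($U{\left(k \right)} = k + \left(k + 6^{2}\right) \left(k + \frac{5 i \sqrt{2}}{3}\right) = k + \left(k + 36\right) \left(k + \frac{5 i \sqrt{2}}{3}\right) = k + \left(36 + k\right) \left(k + \frac{5 i \sqrt{2}}{3}\right)$)
$U{\left(-75 \right)} - -25995 = \left(\left(-75\right)^{2} + 37 \left(-75\right) + 60 i \sqrt{2} + \frac{5}{3} i \left(-75\right) \sqrt{2}\right) - -25995 = \left(5625 - 2775 + 60 i \sqrt{2} - 125 i \sqrt{2}\right) + 25995 = \left(2850 - 65 i \sqrt{2}\right) + 25995 = 28845 - 65 i \sqrt{2}$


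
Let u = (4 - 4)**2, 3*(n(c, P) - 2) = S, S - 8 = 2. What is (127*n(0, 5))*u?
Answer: 0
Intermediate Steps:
S = 10 (S = 8 + 2 = 10)
n(c, P) = 16/3 (n(c, P) = 2 + (1/3)*10 = 2 + 10/3 = 16/3)
u = 0 (u = 0**2 = 0)
(127*n(0, 5))*u = (127*(16/3))*0 = (2032/3)*0 = 0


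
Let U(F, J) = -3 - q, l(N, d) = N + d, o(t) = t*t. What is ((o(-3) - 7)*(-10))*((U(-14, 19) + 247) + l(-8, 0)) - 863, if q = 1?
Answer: -5563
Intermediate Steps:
o(t) = t²
U(F, J) = -4 (U(F, J) = -3 - 1*1 = -3 - 1 = -4)
((o(-3) - 7)*(-10))*((U(-14, 19) + 247) + l(-8, 0)) - 863 = (((-3)² - 7)*(-10))*((-4 + 247) + (-8 + 0)) - 863 = ((9 - 7)*(-10))*(243 - 8) - 863 = (2*(-10))*235 - 863 = -20*235 - 863 = -4700 - 863 = -5563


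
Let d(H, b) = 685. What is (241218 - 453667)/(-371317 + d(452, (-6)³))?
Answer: 212449/370632 ≈ 0.57321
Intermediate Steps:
(241218 - 453667)/(-371317 + d(452, (-6)³)) = (241218 - 453667)/(-371317 + 685) = -212449/(-370632) = -212449*(-1/370632) = 212449/370632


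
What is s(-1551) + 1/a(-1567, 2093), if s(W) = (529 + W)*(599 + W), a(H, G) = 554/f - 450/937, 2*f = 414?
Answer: 414423744871/425948 ≈ 9.7294e+5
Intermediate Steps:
f = 207 (f = (½)*414 = 207)
a(H, G) = 425948/193959 (a(H, G) = 554/207 - 450/937 = 425948/193959)
s(-1551) + 1/a(-1567, 2093) = (316871 + (-1551)² + 1128*(-1551)) + 1/(425948/193959) = (316871 + 2405601 - 1749528) + 193959/425948 = 972944 + 193959/425948 = 414423744871/425948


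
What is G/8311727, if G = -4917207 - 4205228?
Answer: -9122435/8311727 ≈ -1.0975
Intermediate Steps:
G = -9122435
G/8311727 = -9122435/8311727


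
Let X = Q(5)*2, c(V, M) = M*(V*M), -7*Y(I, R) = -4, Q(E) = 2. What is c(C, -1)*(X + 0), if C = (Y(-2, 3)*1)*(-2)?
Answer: -32/7 ≈ -4.5714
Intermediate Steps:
Y(I, R) = 4/7 (Y(I, R) = -⅐*(-4) = 4/7)
C = -8/7 (C = ((4/7)*1)*(-2) = (4/7)*(-2) = -8/7 ≈ -1.1429)
c(V, M) = V*M² (c(V, M) = M*(M*V) = V*M²)
X = 4 (X = 2*2 = 4)
c(C, -1)*(X + 0) = (-8/7*(-1)²)*(4 + 0) = -8/7*1*4 = -8/7*4 = -32/7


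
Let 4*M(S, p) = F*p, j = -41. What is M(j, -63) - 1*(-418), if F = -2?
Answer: 899/2 ≈ 449.50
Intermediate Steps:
M(S, p) = -p/2 (M(S, p) = (-2*p)/4 = -p/2)
M(j, -63) - 1*(-418) = -1/2*(-63) - 1*(-418) = 63/2 + 418 = 899/2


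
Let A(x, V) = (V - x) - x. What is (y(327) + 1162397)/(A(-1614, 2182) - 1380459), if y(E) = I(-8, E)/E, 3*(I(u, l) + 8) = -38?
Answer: -1140311395/1348923069 ≈ -0.84535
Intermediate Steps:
I(u, l) = -62/3 (I(u, l) = -8 + (⅓)*(-38) = -8 - 38/3 = -62/3)
y(E) = -62/(3*E)
A(x, V) = V - 2*x
(y(327) + 1162397)/(A(-1614, 2182) - 1380459) = (-62/3/327 + 1162397)/((2182 - 2*(-1614)) - 1380459) = (-62/3*1/327 + 1162397)/((2182 + 3228) - 1380459) = (-62/981 + 1162397)/(5410 - 1380459) = (1140311395/981)/(-1375049) = (1140311395/981)*(-1/1375049) = -1140311395/1348923069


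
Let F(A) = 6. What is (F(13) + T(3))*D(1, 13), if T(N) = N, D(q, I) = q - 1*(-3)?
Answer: 36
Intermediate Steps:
D(q, I) = 3 + q (D(q, I) = q + 3 = 3 + q)
(F(13) + T(3))*D(1, 13) = (6 + 3)*(3 + 1) = 9*4 = 36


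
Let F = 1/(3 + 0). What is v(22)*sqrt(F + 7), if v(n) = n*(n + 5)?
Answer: 198*sqrt(66) ≈ 1608.6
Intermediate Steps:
F = 1/3 ≈ 0.33333
v(n) = n*(5 + n)
v(22)*sqrt(F + 7) = (22*(5 + 22))*sqrt(1/3 + 7) = (22*27)*sqrt(22/3) = 594*(sqrt(66)/3) = 198*sqrt(66)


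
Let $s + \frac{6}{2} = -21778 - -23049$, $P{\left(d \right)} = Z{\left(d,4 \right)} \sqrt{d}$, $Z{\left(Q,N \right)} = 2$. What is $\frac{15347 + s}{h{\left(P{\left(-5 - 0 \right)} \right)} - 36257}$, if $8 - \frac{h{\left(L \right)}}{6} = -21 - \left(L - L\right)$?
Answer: $- \frac{16615}{36083} \approx -0.46047$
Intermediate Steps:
$P{\left(d \right)} = 2 \sqrt{d}$
$h{\left(L \right)} = 174$ ($h{\left(L \right)} = 48 - 6 \left(-21 - \left(L - L\right)\right) = 48 - 6 \left(-21 - 0\right) = 48 - 6 \left(-21 + 0\right) = 48 - -126 = 48 + 126 = 174$)
$s = 1268$ ($s = -3 - -1271 = -3 + \left(-21778 + 23049\right) = -3 + 1271 = 1268$)
$\frac{15347 + s}{h{\left(P{\left(-5 - 0 \right)} \right)} - 36257} = \frac{15347 + 1268}{174 - 36257} = \frac{16615}{-36083} = 16615 \left(- \frac{1}{36083}\right) = - \frac{16615}{36083}$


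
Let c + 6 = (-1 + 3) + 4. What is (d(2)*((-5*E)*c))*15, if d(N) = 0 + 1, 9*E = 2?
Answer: 0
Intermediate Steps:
E = 2/9 (E = (⅑)*2 = 2/9 ≈ 0.22222)
c = 0 (c = -6 + ((-1 + 3) + 4) = -6 + (2 + 4) = -6 + 6 = 0)
d(N) = 1
(d(2)*((-5*E)*c))*15 = (1*(-5*2/9*0))*15 = (1*(-10/9*0))*15 = (1*0)*15 = 0*15 = 0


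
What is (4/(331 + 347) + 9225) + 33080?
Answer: 14341397/339 ≈ 42305.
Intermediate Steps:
(4/(331 + 347) + 9225) + 33080 = (4/678 + 9225) + 33080 = (4*(1/678) + 9225) + 33080 = (2/339 + 9225) + 33080 = 3127277/339 + 33080 = 14341397/339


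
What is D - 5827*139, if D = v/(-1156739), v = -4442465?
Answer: -936899780802/1156739 ≈ -8.0995e+5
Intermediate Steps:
D = 4442465/1156739 (D = -4442465/(-1156739) = -4442465*(-1/1156739) = 4442465/1156739 ≈ 3.8405)
D - 5827*139 = 4442465/1156739 - 5827*139 = 4442465/1156739 - 1*809953 = 4442465/1156739 - 809953 = -936899780802/1156739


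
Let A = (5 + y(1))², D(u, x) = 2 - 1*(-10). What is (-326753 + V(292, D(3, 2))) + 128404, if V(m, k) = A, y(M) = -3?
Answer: -198345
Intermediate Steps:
D(u, x) = 12 (D(u, x) = 2 + 10 = 12)
A = 4 (A = (5 - 3)² = 2² = 4)
V(m, k) = 4
(-326753 + V(292, D(3, 2))) + 128404 = (-326753 + 4) + 128404 = -326749 + 128404 = -198345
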